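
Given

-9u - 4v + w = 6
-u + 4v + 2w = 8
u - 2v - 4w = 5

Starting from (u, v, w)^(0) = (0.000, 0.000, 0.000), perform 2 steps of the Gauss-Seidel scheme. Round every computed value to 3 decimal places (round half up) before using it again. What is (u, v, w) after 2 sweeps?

Iteration 1:
  u = (6 - (-4)·0.000 - (1)·0.000) / (-9) = -0.667
  v = (8 - (-1)·-0.667 - (2)·0.000) / (4) = 1.833
  w = (5 - (1)·-0.667 - (-2)·1.833) / (-4) = -2.333
Iteration 2:
  u = (6 - (-4)·1.833 - (1)·-2.333) / (-9) = -1.741
  v = (8 - (-1)·-1.741 - (2)·-2.333) / (4) = 2.731
  w = (5 - (1)·-1.741 - (-2)·2.731) / (-4) = -3.051

(-1.741, 2.731, -3.051)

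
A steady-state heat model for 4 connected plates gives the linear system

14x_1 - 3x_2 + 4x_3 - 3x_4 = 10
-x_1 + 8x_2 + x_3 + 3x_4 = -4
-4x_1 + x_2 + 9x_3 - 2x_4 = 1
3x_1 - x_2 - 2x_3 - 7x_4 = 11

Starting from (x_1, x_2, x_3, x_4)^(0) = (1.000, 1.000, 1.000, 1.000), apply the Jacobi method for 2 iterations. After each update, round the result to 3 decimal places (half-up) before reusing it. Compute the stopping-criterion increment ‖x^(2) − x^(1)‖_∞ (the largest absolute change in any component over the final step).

0.988

Iteration 1:
  x_1 = (10 - (-3)·1.000 - (4)·1.000 - (-3)·1.000) / (14) = 0.857
  x_2 = (-4 - (-1)·1.000 - (1)·1.000 - (3)·1.000) / (8) = -0.875
  x_3 = (1 - (-4)·1.000 - (1)·1.000 - (-2)·1.000) / (9) = 0.667
  x_4 = (11 - (3)·1.000 - (-1)·1.000 - (-2)·1.000) / (-7) = -1.571
Iteration 2:
  x_1 = (10 - (-3)·-0.875 - (4)·0.667 - (-3)·-1.571) / (14) = 0.000
  x_2 = (-4 - (-1)·0.857 - (1)·0.667 - (3)·-1.571) / (8) = 0.113
  x_3 = (1 - (-4)·0.857 - (1)·-0.875 - (-2)·-1.571) / (9) = 0.240
  x_4 = (11 - (3)·0.857 - (-1)·-0.875 - (-2)·0.667) / (-7) = -1.270
Change: (-0.857, 0.988, -0.427, 0.301) → max |·| = 0.988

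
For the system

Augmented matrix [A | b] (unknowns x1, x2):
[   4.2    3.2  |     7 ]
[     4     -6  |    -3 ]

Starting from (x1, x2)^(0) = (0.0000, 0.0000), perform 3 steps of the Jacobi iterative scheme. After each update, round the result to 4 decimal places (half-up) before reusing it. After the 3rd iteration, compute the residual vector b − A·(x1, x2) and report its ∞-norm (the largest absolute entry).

Iteration 1:
  x1 = (7 - (3.2)·0.0000) / (4.2) = 1.6667
  x2 = (-3 - (4)·0.0000) / (-6) = 0.5000
Iteration 2:
  x1 = (7 - (3.2)·0.5000) / (4.2) = 1.2857
  x2 = (-3 - (4)·1.6667) / (-6) = 1.6111
Iteration 3:
  x1 = (7 - (3.2)·1.6111) / (4.2) = 0.4392
  x2 = (-3 - (4)·1.2857) / (-6) = 1.3571
Residual b − A·x = (0.8126, 3.3858); ∞-norm = 3.3858

3.3858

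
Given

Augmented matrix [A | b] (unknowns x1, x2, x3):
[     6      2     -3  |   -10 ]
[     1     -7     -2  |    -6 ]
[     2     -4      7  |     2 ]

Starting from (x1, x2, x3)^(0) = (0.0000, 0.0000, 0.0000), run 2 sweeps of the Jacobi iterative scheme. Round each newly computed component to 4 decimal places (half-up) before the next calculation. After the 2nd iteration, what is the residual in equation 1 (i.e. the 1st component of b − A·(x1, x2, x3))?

3.5373

Iteration 1:
  x1 = (-10 - (2)·0.0000 - (-3)·0.0000) / (6) = -1.6667
  x2 = (-6 - (1)·0.0000 - (-2)·0.0000) / (-7) = 0.8571
  x3 = (2 - (2)·0.0000 - (-4)·0.0000) / (7) = 0.2857
Iteration 2:
  x1 = (-10 - (2)·0.8571 - (-3)·0.2857) / (6) = -1.8095
  x2 = (-6 - (1)·-1.6667 - (-2)·0.2857) / (-7) = 0.5374
  x3 = (2 - (2)·-1.6667 - (-4)·0.8571) / (7) = 1.2517
Residual b − A·x = (3.5373, 2.0747, -0.9933)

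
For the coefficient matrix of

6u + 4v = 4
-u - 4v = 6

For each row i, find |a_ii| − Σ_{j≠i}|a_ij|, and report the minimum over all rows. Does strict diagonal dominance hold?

2

row 1: |6| − (4) = 2
row 2: |-4| − (1) = 3
minimum over rows = 2 → strictly diagonally dominant (convergence guaranteed)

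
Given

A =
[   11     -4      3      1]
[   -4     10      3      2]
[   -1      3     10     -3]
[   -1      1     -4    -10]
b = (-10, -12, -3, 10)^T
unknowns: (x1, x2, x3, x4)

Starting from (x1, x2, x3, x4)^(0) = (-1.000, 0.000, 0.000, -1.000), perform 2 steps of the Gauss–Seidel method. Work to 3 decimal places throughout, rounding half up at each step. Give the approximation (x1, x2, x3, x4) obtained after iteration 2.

(-1.229, -1.419, -0.278, -0.908)

Iteration 1:
  x1 = (-10 - (-4)·0.000 - (3)·0.000 - (1)·-1.000) / (11) = -0.818
  x2 = (-12 - (-4)·-0.818 - (3)·0.000 - (2)·-1.000) / (10) = -1.327
  x3 = (-3 - (-1)·-0.818 - (3)·-1.327 - (-3)·-1.000) / (10) = -0.284
  x4 = (10 - (-1)·-0.818 - (1)·-1.327 - (-4)·-0.284) / (-10) = -0.937
Iteration 2:
  x1 = (-10 - (-4)·-1.327 - (3)·-0.284 - (1)·-0.937) / (11) = -1.229
  x2 = (-12 - (-4)·-1.229 - (3)·-0.284 - (2)·-0.937) / (10) = -1.419
  x3 = (-3 - (-1)·-1.229 - (3)·-1.419 - (-3)·-0.937) / (10) = -0.278
  x4 = (10 - (-1)·-1.229 - (1)·-1.419 - (-4)·-0.278) / (-10) = -0.908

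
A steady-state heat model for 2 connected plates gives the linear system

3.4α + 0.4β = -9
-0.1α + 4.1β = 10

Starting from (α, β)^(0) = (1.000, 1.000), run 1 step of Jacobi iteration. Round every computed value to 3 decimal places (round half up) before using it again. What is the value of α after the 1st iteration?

Iteration 1:
  α = (-9 - (0.4)·1.000) / (3.4) = -2.765
  β = (10 - (-0.1)·1.000) / (4.1) = 2.463

-2.765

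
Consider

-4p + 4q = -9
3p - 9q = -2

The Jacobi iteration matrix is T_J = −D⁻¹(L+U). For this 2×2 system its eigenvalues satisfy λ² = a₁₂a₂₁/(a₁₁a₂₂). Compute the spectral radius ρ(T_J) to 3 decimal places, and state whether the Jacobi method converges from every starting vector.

a₁₂a₂₁/(a₁₁a₂₂) = (4)·(3) / ((-4)·(-9)) = 0.333333
ρ = √|0.333333| = √0.333333 = 0.577
ρ < 1, so Jacobi converges

0.577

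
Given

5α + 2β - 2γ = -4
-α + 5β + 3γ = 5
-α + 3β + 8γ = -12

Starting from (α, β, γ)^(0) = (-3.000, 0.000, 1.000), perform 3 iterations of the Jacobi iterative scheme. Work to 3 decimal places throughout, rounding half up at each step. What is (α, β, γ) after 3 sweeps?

(-2.208, 1.591, -2.451)

Iteration 1:
  α = (-4 - (2)·0.000 - (-2)·1.000) / (5) = -0.400
  β = (5 - (-1)·-3.000 - (3)·1.000) / (5) = -0.200
  γ = (-12 - (-1)·-3.000 - (3)·0.000) / (8) = -1.875
Iteration 2:
  α = (-4 - (2)·-0.200 - (-2)·-1.875) / (5) = -1.470
  β = (5 - (-1)·-0.400 - (3)·-1.875) / (5) = 2.045
  γ = (-12 - (-1)·-0.400 - (3)·-0.200) / (8) = -1.475
Iteration 3:
  α = (-4 - (2)·2.045 - (-2)·-1.475) / (5) = -2.208
  β = (5 - (-1)·-1.470 - (3)·-1.475) / (5) = 1.591
  γ = (-12 - (-1)·-1.470 - (3)·2.045) / (8) = -2.451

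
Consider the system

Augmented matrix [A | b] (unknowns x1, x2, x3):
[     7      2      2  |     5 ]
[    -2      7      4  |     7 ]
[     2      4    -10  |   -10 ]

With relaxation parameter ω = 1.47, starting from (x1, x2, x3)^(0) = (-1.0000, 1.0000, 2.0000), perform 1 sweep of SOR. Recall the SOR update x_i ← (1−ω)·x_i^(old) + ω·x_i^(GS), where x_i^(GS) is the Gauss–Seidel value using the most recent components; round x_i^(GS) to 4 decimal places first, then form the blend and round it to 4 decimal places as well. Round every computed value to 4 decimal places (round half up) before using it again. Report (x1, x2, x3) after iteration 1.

Iteration 1:
  x1: GS value = (5 - (2)·1.0000 - (2)·2.0000) / (7) = -0.1429;  x1 ← (1−ω)·-1.0000 + ω·-0.1429 = 0.2599
  x2: GS value = (7 - (-2)·0.2599 - (4)·2.0000) / (7) = -0.0686;  x2 ← (1−ω)·1.0000 + ω·-0.0686 = -0.5708
  x3: GS value = (-10 - (2)·0.2599 - (4)·-0.5708) / (-10) = 0.8237;  x3 ← (1−ω)·2.0000 + ω·0.8237 = 0.2708

(0.2599, -0.5708, 0.2708)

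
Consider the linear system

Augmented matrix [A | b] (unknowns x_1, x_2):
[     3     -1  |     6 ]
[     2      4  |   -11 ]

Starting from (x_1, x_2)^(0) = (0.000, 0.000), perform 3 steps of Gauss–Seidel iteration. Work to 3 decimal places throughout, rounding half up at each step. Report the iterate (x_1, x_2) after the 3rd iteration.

Iteration 1:
  x_1 = (6 - (-1)·0.000) / (3) = 2.000
  x_2 = (-11 - (2)·2.000) / (4) = -3.750
Iteration 2:
  x_1 = (6 - (-1)·-3.750) / (3) = 0.750
  x_2 = (-11 - (2)·0.750) / (4) = -3.125
Iteration 3:
  x_1 = (6 - (-1)·-3.125) / (3) = 0.958
  x_2 = (-11 - (2)·0.958) / (4) = -3.229

(0.958, -3.229)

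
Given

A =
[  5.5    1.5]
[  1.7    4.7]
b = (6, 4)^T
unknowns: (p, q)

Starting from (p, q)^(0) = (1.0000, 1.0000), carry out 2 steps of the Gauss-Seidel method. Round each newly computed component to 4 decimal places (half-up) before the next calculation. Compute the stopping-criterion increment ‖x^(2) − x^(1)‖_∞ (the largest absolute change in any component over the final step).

Iteration 1:
  p = (6 - (1.5)·1.0000) / (5.5) = 0.8182
  q = (4 - (1.7)·0.8182) / (4.7) = 0.5551
Iteration 2:
  p = (6 - (1.5)·0.5551) / (5.5) = 0.9395
  q = (4 - (1.7)·0.9395) / (4.7) = 0.5112
Change: (0.1213, -0.0439) → max |·| = 0.1213

0.1213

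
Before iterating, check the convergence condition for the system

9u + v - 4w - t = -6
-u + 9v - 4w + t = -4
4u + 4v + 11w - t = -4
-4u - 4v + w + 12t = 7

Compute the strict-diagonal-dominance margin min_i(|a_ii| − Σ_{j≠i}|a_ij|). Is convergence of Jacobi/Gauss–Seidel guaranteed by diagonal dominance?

2

row 1: |9| − (1+4+1) = 3
row 2: |9| − (1+4+1) = 3
row 3: |11| − (4+4+1) = 2
row 4: |12| − (4+4+1) = 3
minimum over rows = 2 → strictly diagonally dominant (convergence guaranteed)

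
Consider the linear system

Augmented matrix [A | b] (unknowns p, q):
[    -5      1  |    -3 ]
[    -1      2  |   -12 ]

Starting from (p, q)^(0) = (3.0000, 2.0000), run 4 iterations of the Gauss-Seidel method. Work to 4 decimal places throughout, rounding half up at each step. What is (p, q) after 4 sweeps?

Iteration 1:
  p = (-3 - (1)·2.0000) / (-5) = 1.0000
  q = (-12 - (-1)·1.0000) / (2) = -5.5000
Iteration 2:
  p = (-3 - (1)·-5.5000) / (-5) = -0.5000
  q = (-12 - (-1)·-0.5000) / (2) = -6.2500
Iteration 3:
  p = (-3 - (1)·-6.2500) / (-5) = -0.6500
  q = (-12 - (-1)·-0.6500) / (2) = -6.3250
Iteration 4:
  p = (-3 - (1)·-6.3250) / (-5) = -0.6650
  q = (-12 - (-1)·-0.6650) / (2) = -6.3325

(-0.6650, -6.3325)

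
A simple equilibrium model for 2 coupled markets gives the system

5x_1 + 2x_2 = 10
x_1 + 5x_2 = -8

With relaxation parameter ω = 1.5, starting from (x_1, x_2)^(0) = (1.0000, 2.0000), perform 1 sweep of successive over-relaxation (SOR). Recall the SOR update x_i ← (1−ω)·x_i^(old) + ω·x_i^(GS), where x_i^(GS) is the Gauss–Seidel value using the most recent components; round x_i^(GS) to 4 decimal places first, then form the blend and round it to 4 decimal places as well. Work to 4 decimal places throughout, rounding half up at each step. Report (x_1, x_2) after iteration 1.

(1.3000, -3.7900)

Iteration 1:
  x_1: GS value = (10 - (2)·2.0000) / (5) = 1.2000;  x_1 ← (1−ω)·1.0000 + ω·1.2000 = 1.3000
  x_2: GS value = (-8 - (1)·1.3000) / (5) = -1.8600;  x_2 ← (1−ω)·2.0000 + ω·-1.8600 = -3.7900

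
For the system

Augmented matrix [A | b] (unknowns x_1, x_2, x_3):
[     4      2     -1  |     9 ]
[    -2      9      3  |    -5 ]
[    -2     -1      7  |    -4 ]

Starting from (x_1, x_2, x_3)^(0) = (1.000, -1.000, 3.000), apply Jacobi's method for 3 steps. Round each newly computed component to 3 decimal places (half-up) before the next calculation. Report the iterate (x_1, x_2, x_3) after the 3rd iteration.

(2.127, -0.011, 0.283)

Iteration 1:
  x_1 = (9 - (2)·-1.000 - (-1)·3.000) / (4) = 3.500
  x_2 = (-5 - (-2)·1.000 - (3)·3.000) / (9) = -1.333
  x_3 = (-4 - (-2)·1.000 - (-1)·-1.000) / (7) = -0.429
Iteration 2:
  x_1 = (9 - (2)·-1.333 - (-1)·-0.429) / (4) = 2.809
  x_2 = (-5 - (-2)·3.500 - (3)·-0.429) / (9) = 0.365
  x_3 = (-4 - (-2)·3.500 - (-1)·-1.333) / (7) = 0.238
Iteration 3:
  x_1 = (9 - (2)·0.365 - (-1)·0.238) / (4) = 2.127
  x_2 = (-5 - (-2)·2.809 - (3)·0.238) / (9) = -0.011
  x_3 = (-4 - (-2)·2.809 - (-1)·0.365) / (7) = 0.283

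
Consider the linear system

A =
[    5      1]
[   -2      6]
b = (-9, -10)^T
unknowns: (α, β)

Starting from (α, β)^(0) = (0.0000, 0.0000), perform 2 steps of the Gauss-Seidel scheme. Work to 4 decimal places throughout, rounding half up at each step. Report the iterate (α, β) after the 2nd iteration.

(-1.3467, -2.1156)

Iteration 1:
  α = (-9 - (1)·0.0000) / (5) = -1.8000
  β = (-10 - (-2)·-1.8000) / (6) = -2.2667
Iteration 2:
  α = (-9 - (1)·-2.2667) / (5) = -1.3467
  β = (-10 - (-2)·-1.3467) / (6) = -2.1156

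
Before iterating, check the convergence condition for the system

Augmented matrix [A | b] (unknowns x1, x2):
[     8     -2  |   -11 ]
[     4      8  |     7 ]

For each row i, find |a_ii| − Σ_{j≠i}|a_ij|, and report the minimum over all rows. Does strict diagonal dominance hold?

4

row 1: |8| − (2) = 6
row 2: |8| − (4) = 4
minimum over rows = 4 → strictly diagonally dominant (convergence guaranteed)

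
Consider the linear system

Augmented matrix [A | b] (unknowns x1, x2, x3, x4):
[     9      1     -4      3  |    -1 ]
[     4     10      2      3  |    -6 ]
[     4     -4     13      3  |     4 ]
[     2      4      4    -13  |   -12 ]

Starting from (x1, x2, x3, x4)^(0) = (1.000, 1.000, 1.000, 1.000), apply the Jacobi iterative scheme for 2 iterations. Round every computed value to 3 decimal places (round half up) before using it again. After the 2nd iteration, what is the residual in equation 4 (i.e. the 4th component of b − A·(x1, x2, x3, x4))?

Iteration 1:
  x1 = (-1 - (1)·1.000 - (-4)·1.000 - (3)·1.000) / (9) = -0.111
  x2 = (-6 - (4)·1.000 - (2)·1.000 - (3)·1.000) / (10) = -1.500
  x3 = (4 - (4)·1.000 - (-4)·1.000 - (3)·1.000) / (13) = 0.077
  x4 = (-12 - (2)·1.000 - (4)·1.000 - (4)·1.000) / (-13) = 1.692
Iteration 2:
  x1 = (-1 - (1)·-1.500 - (-4)·0.077 - (3)·1.692) / (9) = -0.474
  x2 = (-6 - (4)·-0.111 - (2)·0.077 - (3)·1.692) / (10) = -1.079
  x3 = (4 - (4)·-0.111 - (-4)·-1.500 - (3)·1.692) / (13) = -0.510
  x4 = (-12 - (2)·-0.111 - (4)·-1.500 - (4)·0.077) / (-13) = 0.468
Residual b − A·x = (0.901, 6.302, 6.806, 1.388)

1.388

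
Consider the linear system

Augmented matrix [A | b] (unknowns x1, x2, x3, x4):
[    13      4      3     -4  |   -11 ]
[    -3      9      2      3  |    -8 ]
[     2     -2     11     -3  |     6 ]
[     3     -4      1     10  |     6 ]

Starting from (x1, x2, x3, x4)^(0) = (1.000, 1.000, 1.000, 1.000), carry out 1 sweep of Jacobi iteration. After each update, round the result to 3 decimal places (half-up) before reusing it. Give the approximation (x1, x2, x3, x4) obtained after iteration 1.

(-1.077, -1.111, 0.818, 0.600)

Iteration 1:
  x1 = (-11 - (4)·1.000 - (3)·1.000 - (-4)·1.000) / (13) = -1.077
  x2 = (-8 - (-3)·1.000 - (2)·1.000 - (3)·1.000) / (9) = -1.111
  x3 = (6 - (2)·1.000 - (-2)·1.000 - (-3)·1.000) / (11) = 0.818
  x4 = (6 - (3)·1.000 - (-4)·1.000 - (1)·1.000) / (10) = 0.600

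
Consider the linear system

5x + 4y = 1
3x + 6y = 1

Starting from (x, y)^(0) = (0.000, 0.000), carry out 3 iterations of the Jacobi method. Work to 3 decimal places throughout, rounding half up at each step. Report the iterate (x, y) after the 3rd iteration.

Iteration 1:
  x = (1 - (4)·0.000) / (5) = 0.200
  y = (1 - (3)·0.000) / (6) = 0.167
Iteration 2:
  x = (1 - (4)·0.167) / (5) = 0.066
  y = (1 - (3)·0.200) / (6) = 0.067
Iteration 3:
  x = (1 - (4)·0.067) / (5) = 0.146
  y = (1 - (3)·0.066) / (6) = 0.134

(0.146, 0.134)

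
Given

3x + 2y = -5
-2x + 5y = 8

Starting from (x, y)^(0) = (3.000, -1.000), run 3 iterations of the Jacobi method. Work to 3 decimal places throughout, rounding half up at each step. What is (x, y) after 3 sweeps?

Iteration 1:
  x = (-5 - (2)·-1.000) / (3) = -1.000
  y = (8 - (-2)·3.000) / (5) = 2.800
Iteration 2:
  x = (-5 - (2)·2.800) / (3) = -3.533
  y = (8 - (-2)·-1.000) / (5) = 1.200
Iteration 3:
  x = (-5 - (2)·1.200) / (3) = -2.467
  y = (8 - (-2)·-3.533) / (5) = 0.187

(-2.467, 0.187)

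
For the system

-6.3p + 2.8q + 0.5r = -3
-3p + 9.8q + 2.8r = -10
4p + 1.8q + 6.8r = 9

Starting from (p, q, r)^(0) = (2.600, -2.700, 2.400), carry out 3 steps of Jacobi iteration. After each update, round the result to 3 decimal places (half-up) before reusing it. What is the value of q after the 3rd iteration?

-1.523

Iteration 1:
  p = (-3 - (2.8)·-2.700 - (0.5)·2.400) / (-6.3) = -0.533
  q = (-10 - (-3)·2.600 - (2.8)·2.400) / (9.8) = -0.910
  r = (9 - (4)·2.600 - (1.8)·-2.700) / (6.8) = 0.509
Iteration 2:
  p = (-3 - (2.8)·-0.910 - (0.5)·0.509) / (-6.3) = 0.112
  q = (-10 - (-3)·-0.533 - (2.8)·0.509) / (9.8) = -1.329
  r = (9 - (4)·-0.533 - (1.8)·-0.910) / (6.8) = 1.878
Iteration 3:
  p = (-3 - (2.8)·-1.329 - (0.5)·1.878) / (-6.3) = 0.035
  q = (-10 - (-3)·0.112 - (2.8)·1.878) / (9.8) = -1.523
  r = (9 - (4)·0.112 - (1.8)·-1.329) / (6.8) = 1.609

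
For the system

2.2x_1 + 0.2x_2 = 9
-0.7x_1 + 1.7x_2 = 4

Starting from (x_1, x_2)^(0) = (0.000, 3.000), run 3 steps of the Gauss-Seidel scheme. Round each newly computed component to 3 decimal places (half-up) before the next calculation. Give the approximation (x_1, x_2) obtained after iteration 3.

(3.737, 3.892)

Iteration 1:
  x_1 = (9 - (0.2)·3.000) / (2.2) = 3.818
  x_2 = (4 - (-0.7)·3.818) / (1.7) = 3.925
Iteration 2:
  x_1 = (9 - (0.2)·3.925) / (2.2) = 3.734
  x_2 = (4 - (-0.7)·3.734) / (1.7) = 3.890
Iteration 3:
  x_1 = (9 - (0.2)·3.890) / (2.2) = 3.737
  x_2 = (4 - (-0.7)·3.737) / (1.7) = 3.892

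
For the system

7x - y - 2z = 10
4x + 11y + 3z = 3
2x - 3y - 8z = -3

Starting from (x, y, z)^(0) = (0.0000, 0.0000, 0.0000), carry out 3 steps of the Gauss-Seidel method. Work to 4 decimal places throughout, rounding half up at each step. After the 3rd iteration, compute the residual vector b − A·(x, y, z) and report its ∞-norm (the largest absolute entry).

0.0536

Iteration 1:
  x = (10 - (-1)·0.0000 - (-2)·0.0000) / (7) = 1.4286
  y = (3 - (4)·1.4286 - (3)·0.0000) / (11) = -0.2468
  z = (-3 - (2)·1.4286 - (-3)·-0.2468) / (-8) = 0.8247
Iteration 2:
  x = (10 - (-1)·-0.2468 - (-2)·0.8247) / (7) = 1.6289
  y = (3 - (4)·1.6289 - (3)·0.8247) / (11) = -0.5445
  z = (-3 - (2)·1.6289 - (-3)·-0.5445) / (-8) = 0.9864
Iteration 3:
  x = (10 - (-1)·-0.5445 - (-2)·0.9864) / (7) = 1.6326
  y = (3 - (4)·1.6326 - (3)·0.9864) / (11) = -0.5900
  z = (-3 - (2)·1.6326 - (-3)·-0.5900) / (-8) = 1.0044
Residual b − A·x = (-0.0094, -0.0536, 0.0000); ∞-norm = 0.0536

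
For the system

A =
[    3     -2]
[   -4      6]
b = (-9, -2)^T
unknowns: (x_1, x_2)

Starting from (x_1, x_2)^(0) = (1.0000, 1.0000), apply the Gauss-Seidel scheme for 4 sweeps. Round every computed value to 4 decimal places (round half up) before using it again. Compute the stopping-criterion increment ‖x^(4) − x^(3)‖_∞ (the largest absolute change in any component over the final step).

Iteration 1:
  x_1 = (-9 - (-2)·1.0000) / (3) = -2.3333
  x_2 = (-2 - (-4)·-2.3333) / (6) = -1.8889
Iteration 2:
  x_1 = (-9 - (-2)·-1.8889) / (3) = -4.2593
  x_2 = (-2 - (-4)·-4.2593) / (6) = -3.1729
Iteration 3:
  x_1 = (-9 - (-2)·-3.1729) / (3) = -5.1153
  x_2 = (-2 - (-4)·-5.1153) / (6) = -3.7435
Iteration 4:
  x_1 = (-9 - (-2)·-3.7435) / (3) = -5.4957
  x_2 = (-2 - (-4)·-5.4957) / (6) = -3.9971
Change: (-0.3804, -0.2536) → max |·| = 0.3804

0.3804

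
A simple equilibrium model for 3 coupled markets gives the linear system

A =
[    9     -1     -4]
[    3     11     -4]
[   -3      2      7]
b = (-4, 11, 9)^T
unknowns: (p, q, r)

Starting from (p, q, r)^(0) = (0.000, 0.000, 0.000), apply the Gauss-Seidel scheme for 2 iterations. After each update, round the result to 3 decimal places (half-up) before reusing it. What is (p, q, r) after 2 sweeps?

Iteration 1:
  p = (-4 - (-1)·0.000 - (-4)·0.000) / (9) = -0.444
  q = (11 - (3)·-0.444 - (-4)·0.000) / (11) = 1.121
  r = (9 - (-3)·-0.444 - (2)·1.121) / (7) = 0.775
Iteration 2:
  p = (-4 - (-1)·1.121 - (-4)·0.775) / (9) = 0.025
  q = (11 - (3)·0.025 - (-4)·0.775) / (11) = 1.275
  r = (9 - (-3)·0.025 - (2)·1.275) / (7) = 0.932

(0.025, 1.275, 0.932)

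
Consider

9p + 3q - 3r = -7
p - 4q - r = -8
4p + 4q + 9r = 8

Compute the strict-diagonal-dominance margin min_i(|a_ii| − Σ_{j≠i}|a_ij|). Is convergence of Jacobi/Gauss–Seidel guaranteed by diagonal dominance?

1

row 1: |9| − (3+3) = 3
row 2: |-4| − (1+1) = 2
row 3: |9| − (4+4) = 1
minimum over rows = 1 → strictly diagonally dominant (convergence guaranteed)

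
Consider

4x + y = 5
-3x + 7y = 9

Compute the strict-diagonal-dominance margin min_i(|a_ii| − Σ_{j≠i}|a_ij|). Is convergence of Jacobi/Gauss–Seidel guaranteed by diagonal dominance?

3

row 1: |4| − (1) = 3
row 2: |7| − (3) = 4
minimum over rows = 3 → strictly diagonally dominant (convergence guaranteed)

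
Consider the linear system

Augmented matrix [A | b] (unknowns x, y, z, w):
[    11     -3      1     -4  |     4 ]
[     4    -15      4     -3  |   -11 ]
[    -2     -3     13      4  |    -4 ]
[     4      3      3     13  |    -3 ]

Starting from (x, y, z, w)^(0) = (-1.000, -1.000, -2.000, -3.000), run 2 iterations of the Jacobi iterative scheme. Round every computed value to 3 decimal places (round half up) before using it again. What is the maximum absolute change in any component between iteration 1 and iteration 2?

Iteration 1:
  x = (4 - (-3)·-1.000 - (1)·-2.000 - (-4)·-3.000) / (11) = -0.818
  y = (-11 - (4)·-1.000 - (4)·-2.000 - (-3)·-3.000) / (-15) = 0.533
  z = (-4 - (-2)·-1.000 - (-3)·-1.000 - (4)·-3.000) / (13) = 0.231
  w = (-3 - (4)·-1.000 - (3)·-1.000 - (3)·-2.000) / (13) = 0.769
Iteration 2:
  x = (4 - (-3)·0.533 - (1)·0.231 - (-4)·0.769) / (11) = 0.768
  y = (-11 - (4)·-0.818 - (4)·0.231 - (-3)·0.769) / (-15) = 0.423
  z = (-4 - (-2)·-0.818 - (-3)·0.533 - (4)·0.769) / (13) = -0.547
  w = (-3 - (4)·-0.818 - (3)·0.533 - (3)·0.231) / (13) = -0.155
Change: (1.586, -0.110, -0.778, -0.924) → max |·| = 1.586

1.586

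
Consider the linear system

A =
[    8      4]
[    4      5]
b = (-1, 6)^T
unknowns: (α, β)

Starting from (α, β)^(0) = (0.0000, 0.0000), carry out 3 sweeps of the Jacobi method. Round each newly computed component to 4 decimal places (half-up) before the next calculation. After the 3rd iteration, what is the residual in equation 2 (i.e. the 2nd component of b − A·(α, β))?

Iteration 1:
  α = (-1 - (4)·0.0000) / (8) = -0.1250
  β = (6 - (4)·0.0000) / (5) = 1.2000
Iteration 2:
  α = (-1 - (4)·1.2000) / (8) = -0.7250
  β = (6 - (4)·-0.1250) / (5) = 1.3000
Iteration 3:
  α = (-1 - (4)·1.3000) / (8) = -0.7750
  β = (6 - (4)·-0.7250) / (5) = 1.7800
Residual b − A·x = (-1.9200, 0.2000)

0.2000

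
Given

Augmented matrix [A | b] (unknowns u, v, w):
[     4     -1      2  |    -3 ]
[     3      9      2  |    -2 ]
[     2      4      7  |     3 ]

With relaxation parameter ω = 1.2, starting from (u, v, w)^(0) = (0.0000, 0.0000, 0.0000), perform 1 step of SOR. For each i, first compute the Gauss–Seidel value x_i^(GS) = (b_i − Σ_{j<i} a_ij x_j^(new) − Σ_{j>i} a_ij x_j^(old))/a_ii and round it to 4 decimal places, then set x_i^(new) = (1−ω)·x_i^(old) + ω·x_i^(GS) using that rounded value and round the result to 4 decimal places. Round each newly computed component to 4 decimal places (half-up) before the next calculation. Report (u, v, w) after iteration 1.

(-0.9000, 0.0934, 0.7588)

Iteration 1:
  u: GS value = (-3 - (-1)·0.0000 - (2)·0.0000) / (4) = -0.7500;  u ← (1−ω)·0.0000 + ω·-0.7500 = -0.9000
  v: GS value = (-2 - (3)·-0.9000 - (2)·0.0000) / (9) = 0.0778;  v ← (1−ω)·0.0000 + ω·0.0778 = 0.0934
  w: GS value = (3 - (2)·-0.9000 - (4)·0.0934) / (7) = 0.6323;  w ← (1−ω)·0.0000 + ω·0.6323 = 0.7588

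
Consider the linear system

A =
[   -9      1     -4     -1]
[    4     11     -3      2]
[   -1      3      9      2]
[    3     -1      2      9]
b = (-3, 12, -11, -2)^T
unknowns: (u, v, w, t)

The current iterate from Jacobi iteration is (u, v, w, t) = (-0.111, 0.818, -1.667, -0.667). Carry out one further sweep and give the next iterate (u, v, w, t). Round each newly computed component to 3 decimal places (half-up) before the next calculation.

(1.239, 0.798, -1.359, 0.276)

One sweep:
  u = (-3 - (1)·0.818 - (-4)·-1.667 - (-1)·-0.667) / (-9) = 1.239
  v = (12 - (4)·-0.111 - (-3)·-1.667 - (2)·-0.667) / (11) = 0.798
  w = (-11 - (-1)·-0.111 - (3)·0.818 - (2)·-0.667) / (9) = -1.359
  t = (-2 - (3)·-0.111 - (-1)·0.818 - (2)·-1.667) / (9) = 0.276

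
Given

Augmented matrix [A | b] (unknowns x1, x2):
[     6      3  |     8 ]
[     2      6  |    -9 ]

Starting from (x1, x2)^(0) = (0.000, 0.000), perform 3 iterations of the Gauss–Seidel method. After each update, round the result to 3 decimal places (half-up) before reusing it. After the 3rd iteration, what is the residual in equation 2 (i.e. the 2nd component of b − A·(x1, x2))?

-0.002

Iteration 1:
  x1 = (8 - (3)·0.000) / (6) = 1.333
  x2 = (-9 - (2)·1.333) / (6) = -1.944
Iteration 2:
  x1 = (8 - (3)·-1.944) / (6) = 2.305
  x2 = (-9 - (2)·2.305) / (6) = -2.268
Iteration 3:
  x1 = (8 - (3)·-2.268) / (6) = 2.467
  x2 = (-9 - (2)·2.467) / (6) = -2.322
Residual b − A·x = (0.164, -0.002)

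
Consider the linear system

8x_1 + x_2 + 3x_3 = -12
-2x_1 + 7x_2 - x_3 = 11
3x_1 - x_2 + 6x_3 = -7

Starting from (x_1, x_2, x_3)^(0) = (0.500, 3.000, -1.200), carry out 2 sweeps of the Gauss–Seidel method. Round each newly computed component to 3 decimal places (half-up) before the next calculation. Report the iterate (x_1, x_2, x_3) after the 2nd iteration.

(-1.516, 1.097, -0.226)

Iteration 1:
  x_1 = (-12 - (1)·3.000 - (3)·-1.200) / (8) = -1.425
  x_2 = (11 - (-2)·-1.425 - (-1)·-1.200) / (7) = 0.993
  x_3 = (-7 - (3)·-1.425 - (-1)·0.993) / (6) = -0.289
Iteration 2:
  x_1 = (-12 - (1)·0.993 - (3)·-0.289) / (8) = -1.516
  x_2 = (11 - (-2)·-1.516 - (-1)·-0.289) / (7) = 1.097
  x_3 = (-7 - (3)·-1.516 - (-1)·1.097) / (6) = -0.226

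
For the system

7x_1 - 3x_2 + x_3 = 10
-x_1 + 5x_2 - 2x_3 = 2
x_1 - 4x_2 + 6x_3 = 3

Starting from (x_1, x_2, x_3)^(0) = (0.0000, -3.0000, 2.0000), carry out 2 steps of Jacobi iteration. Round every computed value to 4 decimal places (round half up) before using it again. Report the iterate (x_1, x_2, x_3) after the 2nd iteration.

Iteration 1:
  x_1 = (10 - (-3)·-3.0000 - (1)·2.0000) / (7) = -0.1429
  x_2 = (2 - (-1)·0.0000 - (-2)·2.0000) / (5) = 1.2000
  x_3 = (3 - (1)·0.0000 - (-4)·-3.0000) / (6) = -1.5000
Iteration 2:
  x_1 = (10 - (-3)·1.2000 - (1)·-1.5000) / (7) = 2.1571
  x_2 = (2 - (-1)·-0.1429 - (-2)·-1.5000) / (5) = -0.2286
  x_3 = (3 - (1)·-0.1429 - (-4)·1.2000) / (6) = 1.3238

(2.1571, -0.2286, 1.3238)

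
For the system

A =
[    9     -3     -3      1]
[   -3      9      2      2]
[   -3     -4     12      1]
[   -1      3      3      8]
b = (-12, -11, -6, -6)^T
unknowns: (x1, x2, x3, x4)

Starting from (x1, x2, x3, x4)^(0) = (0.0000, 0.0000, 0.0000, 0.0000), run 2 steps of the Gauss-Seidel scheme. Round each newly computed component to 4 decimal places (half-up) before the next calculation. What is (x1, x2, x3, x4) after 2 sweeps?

(-2.3773, -1.7569, -1.6991, 0.2488)

Iteration 1:
  x1 = (-12 - (-3)·0.0000 - (-3)·0.0000 - (1)·0.0000) / (9) = -1.3333
  x2 = (-11 - (-3)·-1.3333 - (2)·0.0000 - (2)·0.0000) / (9) = -1.6667
  x3 = (-6 - (-3)·-1.3333 - (-4)·-1.6667 - (1)·0.0000) / (12) = -1.3889
  x4 = (-6 - (-1)·-1.3333 - (3)·-1.6667 - (3)·-1.3889) / (8) = 0.2292
Iteration 2:
  x1 = (-12 - (-3)·-1.6667 - (-3)·-1.3889 - (1)·0.2292) / (9) = -2.3773
  x2 = (-11 - (-3)·-2.3773 - (2)·-1.3889 - (2)·0.2292) / (9) = -1.7569
  x3 = (-6 - (-3)·-2.3773 - (-4)·-1.7569 - (1)·0.2292) / (12) = -1.6991
  x4 = (-6 - (-1)·-2.3773 - (3)·-1.7569 - (3)·-1.6991) / (8) = 0.2488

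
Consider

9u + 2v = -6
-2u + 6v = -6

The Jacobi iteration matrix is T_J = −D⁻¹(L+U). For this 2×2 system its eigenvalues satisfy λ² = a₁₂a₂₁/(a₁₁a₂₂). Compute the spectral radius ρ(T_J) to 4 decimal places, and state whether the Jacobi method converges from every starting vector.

a₁₂a₂₁/(a₁₁a₂₂) = (2)·(-2) / ((9)·(6)) = -0.074074
ρ = √|-0.074074| = √0.074074 = 0.2722
ρ < 1, so Jacobi converges

0.2722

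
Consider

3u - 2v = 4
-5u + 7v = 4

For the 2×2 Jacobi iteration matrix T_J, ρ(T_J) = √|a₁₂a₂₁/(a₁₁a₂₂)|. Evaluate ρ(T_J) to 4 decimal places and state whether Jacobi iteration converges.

a₁₂a₂₁/(a₁₁a₂₂) = (-2)·(-5) / ((3)·(7)) = 0.476190
ρ = √|0.476190| = √0.476190 = 0.6901
ρ < 1, so Jacobi converges

0.6901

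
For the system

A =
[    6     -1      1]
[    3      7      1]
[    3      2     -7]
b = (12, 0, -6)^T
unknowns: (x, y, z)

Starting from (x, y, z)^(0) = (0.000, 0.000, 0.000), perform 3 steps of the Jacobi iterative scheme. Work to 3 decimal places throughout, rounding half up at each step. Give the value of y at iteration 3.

Iteration 1:
  x = (12 - (-1)·0.000 - (1)·0.000) / (6) = 2.000
  y = (0 - (3)·0.000 - (1)·0.000) / (7) = 0.000
  z = (-6 - (3)·0.000 - (2)·0.000) / (-7) = 0.857
Iteration 2:
  x = (12 - (-1)·0.000 - (1)·0.857) / (6) = 1.857
  y = (0 - (3)·2.000 - (1)·0.857) / (7) = -0.980
  z = (-6 - (3)·2.000 - (2)·0.000) / (-7) = 1.714
Iteration 3:
  x = (12 - (-1)·-0.980 - (1)·1.714) / (6) = 1.551
  y = (0 - (3)·1.857 - (1)·1.714) / (7) = -1.041
  z = (-6 - (3)·1.857 - (2)·-0.980) / (-7) = 1.373

-1.041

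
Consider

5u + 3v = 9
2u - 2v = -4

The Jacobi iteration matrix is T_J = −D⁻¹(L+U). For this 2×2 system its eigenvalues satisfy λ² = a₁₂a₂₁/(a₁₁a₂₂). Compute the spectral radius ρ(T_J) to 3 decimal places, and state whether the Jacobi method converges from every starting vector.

0.775

a₁₂a₂₁/(a₁₁a₂₂) = (3)·(2) / ((5)·(-2)) = -0.600000
ρ = √|-0.600000| = √0.600000 = 0.775
ρ < 1, so Jacobi converges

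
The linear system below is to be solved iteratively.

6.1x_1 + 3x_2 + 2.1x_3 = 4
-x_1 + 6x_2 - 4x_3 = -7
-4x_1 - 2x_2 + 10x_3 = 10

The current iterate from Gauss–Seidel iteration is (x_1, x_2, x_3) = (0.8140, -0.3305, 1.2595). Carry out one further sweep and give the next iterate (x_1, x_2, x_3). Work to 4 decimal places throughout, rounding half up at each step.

(0.3847, -0.2629, 1.1013)

One sweep:
  x_1 = (4 - (3)·-0.3305 - (2.1)·1.2595) / (6.1) = 0.3847
  x_2 = (-7 - (-1)·0.3847 - (-4)·1.2595) / (6) = -0.2629
  x_3 = (10 - (-4)·0.3847 - (-2)·-0.2629) / (10) = 1.1013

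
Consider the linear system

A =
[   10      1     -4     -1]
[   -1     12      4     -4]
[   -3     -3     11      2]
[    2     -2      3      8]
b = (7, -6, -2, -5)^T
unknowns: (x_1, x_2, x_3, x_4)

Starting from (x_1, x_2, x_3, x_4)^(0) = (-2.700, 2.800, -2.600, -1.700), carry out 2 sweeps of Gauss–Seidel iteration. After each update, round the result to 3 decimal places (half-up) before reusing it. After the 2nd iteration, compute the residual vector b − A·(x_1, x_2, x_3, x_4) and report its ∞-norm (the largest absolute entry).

Iteration 1:
  x_1 = (7 - (1)·2.800 - (-4)·-2.600 - (-1)·-1.700) / (10) = -0.790
  x_2 = (-6 - (-1)·-0.790 - (4)·-2.600 - (-4)·-1.700) / (12) = -0.266
  x_3 = (-2 - (-3)·-0.790 - (-3)·-0.266 - (2)·-1.700) / (11) = -0.161
  x_4 = (-5 - (2)·-0.790 - (-2)·-0.266 - (3)·-0.161) / (8) = -0.434
Iteration 2:
  x_1 = (7 - (1)·-0.266 - (-4)·-0.161 - (-1)·-0.434) / (10) = 0.619
  x_2 = (-6 - (-1)·0.619 - (4)·-0.161 - (-4)·-0.434) / (12) = -0.539
  x_3 = (-2 - (-3)·0.619 - (-3)·-0.539 - (2)·-0.434) / (11) = -0.081
  x_4 = (-5 - (2)·0.619 - (-2)·-0.539 - (3)·-0.081) / (8) = -0.884
Residual b − A·x = (0.141, -2.125, 0.899, -0.001); ∞-norm = 2.125

2.125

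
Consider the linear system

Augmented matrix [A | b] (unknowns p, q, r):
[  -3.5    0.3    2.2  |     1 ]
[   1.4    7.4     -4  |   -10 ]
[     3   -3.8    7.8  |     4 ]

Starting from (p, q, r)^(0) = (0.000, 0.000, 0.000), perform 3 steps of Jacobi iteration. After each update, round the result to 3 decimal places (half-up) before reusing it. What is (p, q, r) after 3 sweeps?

Iteration 1:
  p = (1 - (0.3)·0.000 - (2.2)·0.000) / (-3.5) = -0.286
  q = (-10 - (1.4)·0.000 - (-4)·0.000) / (7.4) = -1.351
  r = (4 - (3)·0.000 - (-3.8)·0.000) / (7.8) = 0.513
Iteration 2:
  p = (1 - (0.3)·-1.351 - (2.2)·0.513) / (-3.5) = -0.079
  q = (-10 - (1.4)·-0.286 - (-4)·0.513) / (7.4) = -1.020
  r = (4 - (3)·-0.286 - (-3.8)·-1.351) / (7.8) = -0.035
Iteration 3:
  p = (1 - (0.3)·-1.020 - (2.2)·-0.035) / (-3.5) = -0.395
  q = (-10 - (1.4)·-0.079 - (-4)·-0.035) / (7.4) = -1.355
  r = (4 - (3)·-0.079 - (-3.8)·-1.020) / (7.8) = 0.046

(-0.395, -1.355, 0.046)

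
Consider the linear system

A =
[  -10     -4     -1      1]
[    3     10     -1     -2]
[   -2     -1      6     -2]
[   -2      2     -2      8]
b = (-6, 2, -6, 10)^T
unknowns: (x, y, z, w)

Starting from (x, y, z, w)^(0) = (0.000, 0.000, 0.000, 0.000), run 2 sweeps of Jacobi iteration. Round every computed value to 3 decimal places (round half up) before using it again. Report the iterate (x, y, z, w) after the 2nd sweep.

(0.745, 0.170, -0.350, 1.100)

Iteration 1:
  x = (-6 - (-4)·0.000 - (-1)·0.000 - (1)·0.000) / (-10) = 0.600
  y = (2 - (3)·0.000 - (-1)·0.000 - (-2)·0.000) / (10) = 0.200
  z = (-6 - (-2)·0.000 - (-1)·0.000 - (-2)·0.000) / (6) = -1.000
  w = (10 - (-2)·0.000 - (2)·0.000 - (-2)·0.000) / (8) = 1.250
Iteration 2:
  x = (-6 - (-4)·0.200 - (-1)·-1.000 - (1)·1.250) / (-10) = 0.745
  y = (2 - (3)·0.600 - (-1)·-1.000 - (-2)·1.250) / (10) = 0.170
  z = (-6 - (-2)·0.600 - (-1)·0.200 - (-2)·1.250) / (6) = -0.350
  w = (10 - (-2)·0.600 - (2)·0.200 - (-2)·-1.000) / (8) = 1.100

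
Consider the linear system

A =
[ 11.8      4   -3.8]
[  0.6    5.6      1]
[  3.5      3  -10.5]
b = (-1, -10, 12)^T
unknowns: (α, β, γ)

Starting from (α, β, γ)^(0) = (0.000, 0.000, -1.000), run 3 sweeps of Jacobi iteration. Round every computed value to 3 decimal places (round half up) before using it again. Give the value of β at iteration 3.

Iteration 1:
  α = (-1 - (4)·0.000 - (-3.8)·-1.000) / (11.8) = -0.407
  β = (-10 - (0.6)·0.000 - (1)·-1.000) / (5.6) = -1.607
  γ = (12 - (3.5)·0.000 - (3)·0.000) / (-10.5) = -1.143
Iteration 2:
  α = (-1 - (4)·-1.607 - (-3.8)·-1.143) / (11.8) = 0.092
  β = (-10 - (0.6)·-0.407 - (1)·-1.143) / (5.6) = -1.538
  γ = (12 - (3.5)·-0.407 - (3)·-1.607) / (-10.5) = -1.738
Iteration 3:
  α = (-1 - (4)·-1.538 - (-3.8)·-1.738) / (11.8) = -0.123
  β = (-10 - (0.6)·0.092 - (1)·-1.738) / (5.6) = -1.485
  γ = (12 - (3.5)·0.092 - (3)·-1.538) / (-10.5) = -1.552

-1.485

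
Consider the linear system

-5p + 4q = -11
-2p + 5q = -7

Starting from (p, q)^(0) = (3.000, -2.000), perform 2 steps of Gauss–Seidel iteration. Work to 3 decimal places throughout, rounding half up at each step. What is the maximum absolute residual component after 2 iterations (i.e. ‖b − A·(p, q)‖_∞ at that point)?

Iteration 1:
  p = (-11 - (4)·-2.000) / (-5) = 0.600
  q = (-7 - (-2)·0.600) / (5) = -1.160
Iteration 2:
  p = (-11 - (4)·-1.160) / (-5) = 1.272
  q = (-7 - (-2)·1.272) / (5) = -0.891
Residual b − A·x = (-1.076, -0.001); ∞-norm = 1.076

1.076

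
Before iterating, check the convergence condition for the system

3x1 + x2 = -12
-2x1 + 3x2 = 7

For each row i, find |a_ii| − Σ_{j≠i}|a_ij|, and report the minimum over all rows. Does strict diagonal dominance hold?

row 1: |3| − (1) = 2
row 2: |3| − (2) = 1
minimum over rows = 1 → strictly diagonally dominant (convergence guaranteed)

1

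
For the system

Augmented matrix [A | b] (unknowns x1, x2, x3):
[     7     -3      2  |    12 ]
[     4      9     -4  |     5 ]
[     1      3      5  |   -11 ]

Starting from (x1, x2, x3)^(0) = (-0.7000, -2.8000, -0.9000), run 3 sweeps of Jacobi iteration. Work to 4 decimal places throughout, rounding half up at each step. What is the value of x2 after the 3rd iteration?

Iteration 1:
  x1 = (12 - (-3)·-2.8000 - (2)·-0.9000) / (7) = 0.7714
  x2 = (5 - (4)·-0.7000 - (-4)·-0.9000) / (9) = 0.4667
  x3 = (-11 - (1)·-0.7000 - (3)·-2.8000) / (5) = -0.3800
Iteration 2:
  x1 = (12 - (-3)·0.4667 - (2)·-0.3800) / (7) = 2.0229
  x2 = (5 - (4)·0.7714 - (-4)·-0.3800) / (9) = 0.0438
  x3 = (-11 - (1)·0.7714 - (3)·0.4667) / (5) = -2.6343
Iteration 3:
  x1 = (12 - (-3)·0.0438 - (2)·-2.6343) / (7) = 2.4857
  x2 = (5 - (4)·2.0229 - (-4)·-2.6343) / (9) = -1.5143
  x3 = (-11 - (1)·2.0229 - (3)·0.0438) / (5) = -2.6309

-1.5143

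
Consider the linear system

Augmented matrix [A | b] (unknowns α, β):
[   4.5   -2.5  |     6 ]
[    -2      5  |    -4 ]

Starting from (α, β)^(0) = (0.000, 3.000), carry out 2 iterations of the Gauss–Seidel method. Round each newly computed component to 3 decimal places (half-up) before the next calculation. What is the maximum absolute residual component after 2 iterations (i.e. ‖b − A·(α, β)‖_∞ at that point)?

1.447

Iteration 1:
  α = (6 - (-2.5)·3.000) / (4.5) = 3.000
  β = (-4 - (-2)·3.000) / (5) = 0.400
Iteration 2:
  α = (6 - (-2.5)·0.400) / (4.5) = 1.556
  β = (-4 - (-2)·1.556) / (5) = -0.178
Residual b − A·x = (-1.447, 0.002); ∞-norm = 1.447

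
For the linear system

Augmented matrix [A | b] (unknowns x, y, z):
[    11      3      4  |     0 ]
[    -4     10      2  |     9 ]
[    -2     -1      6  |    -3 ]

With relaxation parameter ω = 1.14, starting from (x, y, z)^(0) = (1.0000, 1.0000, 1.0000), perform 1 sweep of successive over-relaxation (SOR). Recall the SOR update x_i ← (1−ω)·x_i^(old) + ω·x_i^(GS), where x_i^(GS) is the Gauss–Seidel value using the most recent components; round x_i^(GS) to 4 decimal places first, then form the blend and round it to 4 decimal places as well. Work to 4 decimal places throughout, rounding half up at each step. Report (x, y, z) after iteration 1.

Iteration 1:
  x: GS value = (0 - (3)·1.0000 - (4)·1.0000) / (11) = -0.6364;  x ← (1−ω)·1.0000 + ω·-0.6364 = -0.8655
  y: GS value = (9 - (-4)·-0.8655 - (2)·1.0000) / (10) = 0.3538;  y ← (1−ω)·1.0000 + ω·0.3538 = 0.2633
  z: GS value = (-3 - (-2)·-0.8655 - (-1)·0.2633) / (6) = -0.7446;  z ← (1−ω)·1.0000 + ω·-0.7446 = -0.9888

(-0.8655, 0.2633, -0.9888)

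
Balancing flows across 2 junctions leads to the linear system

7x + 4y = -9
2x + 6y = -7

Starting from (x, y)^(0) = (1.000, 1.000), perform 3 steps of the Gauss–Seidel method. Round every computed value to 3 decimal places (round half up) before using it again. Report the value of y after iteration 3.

-0.898

Iteration 1:
  x = (-9 - (4)·1.000) / (7) = -1.857
  y = (-7 - (2)·-1.857) / (6) = -0.548
Iteration 2:
  x = (-9 - (4)·-0.548) / (7) = -0.973
  y = (-7 - (2)·-0.973) / (6) = -0.842
Iteration 3:
  x = (-9 - (4)·-0.842) / (7) = -0.805
  y = (-7 - (2)·-0.805) / (6) = -0.898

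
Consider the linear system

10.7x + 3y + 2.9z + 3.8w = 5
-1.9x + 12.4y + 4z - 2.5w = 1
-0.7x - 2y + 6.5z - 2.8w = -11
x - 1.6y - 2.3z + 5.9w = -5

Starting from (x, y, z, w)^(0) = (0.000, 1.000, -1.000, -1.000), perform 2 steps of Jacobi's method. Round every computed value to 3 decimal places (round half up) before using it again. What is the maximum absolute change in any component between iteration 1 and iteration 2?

0.672

Iteration 1:
  x = (5 - (3)·1.000 - (2.9)·-1.000 - (3.8)·-1.000) / (10.7) = 0.813
  y = (1 - (-1.9)·0.000 - (4)·-1.000 - (-2.5)·-1.000) / (12.4) = 0.202
  z = (-11 - (-0.7)·0.000 - (-2)·1.000 - (-2.8)·-1.000) / (6.5) = -1.815
  w = (-5 - (1)·0.000 - (-1.6)·1.000 - (-2.3)·-1.000) / (5.9) = -0.966
Iteration 2:
  x = (5 - (3)·0.202 - (2.9)·-1.815 - (3.8)·-0.966) / (10.7) = 1.246
  y = (1 - (-1.9)·0.813 - (4)·-1.815 - (-2.5)·-0.966) / (12.4) = 0.596
  z = (-11 - (-0.7)·0.813 - (-2)·0.202 - (-2.8)·-0.966) / (6.5) = -1.959
  w = (-5 - (1)·0.813 - (-1.6)·0.202 - (-2.3)·-1.815) / (5.9) = -1.638
Change: (0.433, 0.394, -0.144, -0.672) → max |·| = 0.672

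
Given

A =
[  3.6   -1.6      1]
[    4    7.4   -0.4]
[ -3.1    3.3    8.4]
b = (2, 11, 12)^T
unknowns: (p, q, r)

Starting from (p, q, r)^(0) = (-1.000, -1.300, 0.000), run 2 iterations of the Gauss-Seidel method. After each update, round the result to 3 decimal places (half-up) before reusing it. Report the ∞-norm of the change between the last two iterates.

1.012

Iteration 1:
  p = (2 - (-1.6)·-1.300 - (1)·0.000) / (3.6) = -0.022
  q = (11 - (4)·-0.022 - (-0.4)·0.000) / (7.4) = 1.498
  r = (12 - (-3.1)·-0.022 - (3.3)·1.498) / (8.4) = 0.832
Iteration 2:
  p = (2 - (-1.6)·1.498 - (1)·0.832) / (3.6) = 0.990
  q = (11 - (4)·0.990 - (-0.4)·0.832) / (7.4) = 0.996
  r = (12 - (-3.1)·0.990 - (3.3)·0.996) / (8.4) = 1.403
Change: (1.012, -0.502, 0.571) → max |·| = 1.012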